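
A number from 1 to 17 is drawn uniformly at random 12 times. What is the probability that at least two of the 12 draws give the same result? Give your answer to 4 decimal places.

P(all 12 different) = 17/17 · 16/17 · ··· · 6/17 ≈ 0.0051.
P(at least two equal) = 1 − 0.0051 = 0.9949.

0.9949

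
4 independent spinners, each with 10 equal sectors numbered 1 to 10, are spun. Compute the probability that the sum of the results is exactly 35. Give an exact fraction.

7/1250

There are 10^4 = 10000 equally likely outcomes.
The number of ordered 4-tuples from {1,…,10} summing to 35 is 56.
P(sum = 35) = 56/10000 = 7/1250.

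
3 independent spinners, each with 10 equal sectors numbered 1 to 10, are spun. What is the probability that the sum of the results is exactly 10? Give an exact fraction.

There are 10^3 = 1000 equally likely outcomes.
The number of ordered 3-tuples from {1,…,10} summing to 10 is 36.
P(sum = 10) = 36/1000 = 9/250.

9/250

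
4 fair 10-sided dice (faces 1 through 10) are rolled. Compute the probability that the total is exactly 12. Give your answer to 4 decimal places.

There are 10^4 = 10000 equally likely outcomes.
The number of ordered 4-tuples from {1,…,10} summing to 12 is 165.
P(sum = 12) = 165/10000 = 33/2000 ≈ 0.0165.

0.0165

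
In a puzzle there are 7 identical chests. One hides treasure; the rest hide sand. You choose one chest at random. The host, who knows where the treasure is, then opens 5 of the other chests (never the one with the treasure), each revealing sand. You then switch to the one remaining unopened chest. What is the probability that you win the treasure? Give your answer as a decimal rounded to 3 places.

0.857

Your original chest holds the treasure with probability 1/7, so the other 6 collectively hold it with probability 6/7.
The host can always find 5 empty chests to open, so the reveals don't change that 6/7; it is now spread over the 1 remaining unopened chest.
P(win by switching) = (6/7) · (1/1) = 6/7 ≈ 0.857.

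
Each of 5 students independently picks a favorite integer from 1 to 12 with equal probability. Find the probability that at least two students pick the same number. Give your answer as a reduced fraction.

It's easier to compute the probability that all 5 are distinct.
P(all distinct) = 12/12 · 11/12 · ··· · 8/12 = 55/144.
So the probability of at least one match is 1 − 55/144 = 89/144.

89/144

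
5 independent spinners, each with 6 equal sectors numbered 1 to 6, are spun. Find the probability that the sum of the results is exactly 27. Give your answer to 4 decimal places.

0.0045

There are 6^5 = 7776 equally likely outcomes.
The number of ordered 5-tuples from {1,…,6} summing to 27 is 35.
P(sum = 27) = 35/7776 ≈ 0.0045.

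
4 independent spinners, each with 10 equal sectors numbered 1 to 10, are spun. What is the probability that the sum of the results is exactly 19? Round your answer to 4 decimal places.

0.0592

There are 10^4 = 10000 equally likely outcomes.
The number of ordered 4-tuples from {1,…,10} summing to 19 is 592.
P(sum = 19) = 592/10000 = 37/625 ≈ 0.0592.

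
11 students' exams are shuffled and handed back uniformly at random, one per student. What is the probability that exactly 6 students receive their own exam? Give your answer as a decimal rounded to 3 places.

0.001

Choose which 6 of the 11 are fixed: C(11,6) = 462 ways.
The remaining 5 must have no fixed point: D(5) = 44.
P = 462·44/39916800 = 11/21600 ≈ 0.001.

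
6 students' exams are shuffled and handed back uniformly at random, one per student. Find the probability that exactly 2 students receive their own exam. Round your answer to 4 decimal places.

0.1875

Choose which 2 of the 6 are fixed: C(6,2) = 15 ways.
The remaining 4 must have no fixed point: D(4) = 9.
P = 15·9/720 = 3/16 ≈ 0.1875.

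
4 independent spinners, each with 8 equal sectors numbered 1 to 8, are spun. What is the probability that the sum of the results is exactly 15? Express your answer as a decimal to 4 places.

0.0693

There are 8^4 = 4096 equally likely outcomes.
The number of ordered 4-tuples from {1,…,8} summing to 15 is 284.
P(sum = 15) = 284/4096 = 71/1024 ≈ 0.0693.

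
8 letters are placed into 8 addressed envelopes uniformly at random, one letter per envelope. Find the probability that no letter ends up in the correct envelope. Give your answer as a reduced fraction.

This is the derangement probability: permutations of 8 with no fixed point.
D(8) = 8! · (1 − 1/1! + 1/2! − ··· + (−1)^8/8!) = 14833.
P = 14833/40320 = 2119/5760.

2119/5760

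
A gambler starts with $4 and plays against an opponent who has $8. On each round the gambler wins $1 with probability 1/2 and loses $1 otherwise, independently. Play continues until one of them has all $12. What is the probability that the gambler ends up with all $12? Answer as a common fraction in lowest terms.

1/3

With a fair step, P(i) = ½P(i−1) + ½P(i+1) with P(0)=0, P(12)=1 has the linear solution P(i) = i/12.
P(4) = 4/12 = 1/3.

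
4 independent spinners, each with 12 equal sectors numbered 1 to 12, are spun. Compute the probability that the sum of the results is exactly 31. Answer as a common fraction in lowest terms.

229/5184

There are 12^4 = 20736 equally likely outcomes.
The number of ordered 4-tuples from {1,…,12} summing to 31 is 916.
P(sum = 31) = 916/20736 = 229/5184.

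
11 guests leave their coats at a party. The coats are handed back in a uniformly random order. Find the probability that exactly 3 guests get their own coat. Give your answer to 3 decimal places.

0.061

Choose which 3 of the 11 are fixed: C(11,3) = 165 ways.
The remaining 8 must have no fixed point: D(8) = 14833.
P = 165·14833/39916800 = 2119/34560 ≈ 0.061.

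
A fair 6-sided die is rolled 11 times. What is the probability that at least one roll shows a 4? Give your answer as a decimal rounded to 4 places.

P(no roll shows a 4) = (5/6)^11 ≈ 0.1346.
P(at least one) = 1 − 0.1346 = 0.8654.

0.8654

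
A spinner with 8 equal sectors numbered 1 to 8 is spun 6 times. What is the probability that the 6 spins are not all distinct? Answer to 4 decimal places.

P(all 6 different) = 8/8 · 7/8 · ··· · 3/8 ≈ 0.0769.
P(at least two equal) = 1 − 0.0769 = 0.9231.

0.9231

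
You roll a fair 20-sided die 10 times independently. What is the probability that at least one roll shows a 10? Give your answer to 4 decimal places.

0.4013

P(no roll shows a 10) = (19/20)^10 ≈ 0.5987.
P(at least one) = 1 − 0.5987 = 0.4013.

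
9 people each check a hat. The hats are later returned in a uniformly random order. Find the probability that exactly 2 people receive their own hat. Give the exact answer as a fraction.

103/560

Choose which 2 of the 9 are fixed: C(9,2) = 36 ways.
The remaining 7 must have no fixed point: D(7) = 1854.
P = 36·1854/362880 = 103/560.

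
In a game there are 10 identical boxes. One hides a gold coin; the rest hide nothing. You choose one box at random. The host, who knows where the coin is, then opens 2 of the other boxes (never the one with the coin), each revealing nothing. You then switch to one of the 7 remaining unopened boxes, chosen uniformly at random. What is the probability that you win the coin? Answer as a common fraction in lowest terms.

9/70

Your original box holds the coin with probability 1/10, so the other 9 collectively hold it with probability 9/10.
The host can always find 2 empty boxes to open, so the reveals don't change that 9/10; it is now spread over the 7 remaining unopened boxes.
P(win by switching) = (9/10) · (1/7) = 9/70.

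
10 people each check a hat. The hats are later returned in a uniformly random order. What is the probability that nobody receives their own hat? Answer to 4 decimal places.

This is the derangement probability: permutations of 10 with no fixed point.
D(10) = 10! · (1 − 1/1! + 1/2! − ··· + (−1)^10/10!) = 1334961.
P = 1334961/3628800 = 16481/44800 ≈ 0.3679.

0.3679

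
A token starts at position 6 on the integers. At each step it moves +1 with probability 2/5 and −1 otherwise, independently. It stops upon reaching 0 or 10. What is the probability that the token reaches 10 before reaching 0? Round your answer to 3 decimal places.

Let r = q/p = (3/5)/(2/5) = 3/2. The recurrence P(i) = p·P(i+1) + q·P(i−1) with P(0)=0, P(10)=1 gives P(i) = (1 − r^i)/(1 − r^10).
P(6) = (1 − (3/2)^6) / (1 − (3/2)^10) = 2128/11605 ≈ 0.183.

0.183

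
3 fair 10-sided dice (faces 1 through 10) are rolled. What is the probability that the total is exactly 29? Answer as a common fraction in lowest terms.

There are 10^3 = 1000 equally likely outcomes.
The number of ordered 3-tuples from {1,…,10} summing to 29 is 3.
P(sum = 29) = 3/1000.

3/1000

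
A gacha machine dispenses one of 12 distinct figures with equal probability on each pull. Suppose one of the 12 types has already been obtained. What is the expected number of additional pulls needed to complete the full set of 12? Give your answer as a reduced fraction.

83711/2310

Starting from 1 distinct type, each trial gives a new one with probability (12−i)/12 when i types are held, so the wait for the next new type is 12/(12−i).
E = 12/11 + 12/10 + 12/9 + 12/8 + 12/7 + 12/6 + 12/5 + 12/4 + 12/3 + 12/2 + 12/1 = 83711/2310.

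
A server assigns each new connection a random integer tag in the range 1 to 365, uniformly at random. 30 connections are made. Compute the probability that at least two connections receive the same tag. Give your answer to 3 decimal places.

It's easier to compute the probability that all 30 are distinct.
P(all distinct) = 365/365 · 364/365 · ··· · 336/365 ≈ 0.294.
So the probability of at least one match is 1 − 0.294 = 0.706.

0.706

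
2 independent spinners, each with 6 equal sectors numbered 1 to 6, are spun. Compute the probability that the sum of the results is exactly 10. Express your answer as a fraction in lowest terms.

There are 6^2 = 36 equally likely outcomes.
The number of ordered 2-tuples from {1,…,6} summing to 10 is 3.
P(sum = 10) = 3/36 = 1/12.

1/12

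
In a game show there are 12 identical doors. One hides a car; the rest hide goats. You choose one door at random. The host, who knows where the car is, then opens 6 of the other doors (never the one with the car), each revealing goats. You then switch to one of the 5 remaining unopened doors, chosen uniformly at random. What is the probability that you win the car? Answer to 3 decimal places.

0.183

Your original door holds the car with probability 1/12, so the other 11 collectively hold it with probability 11/12.
The host can always find 6 empty doors to open, so the reveals don't change that 11/12; it is now spread over the 5 remaining unopened doors.
P(win by switching) = (11/12) · (1/5) = 11/60 ≈ 0.183.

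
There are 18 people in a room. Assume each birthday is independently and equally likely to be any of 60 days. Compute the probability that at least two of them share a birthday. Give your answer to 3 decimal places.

It's easier to compute the probability that all 18 are distinct.
P(all distinct) = 60/60 · 59/60 · ··· · 43/60 ≈ 0.058.
So the probability of at least one match is 1 − 0.058 = 0.942.

0.942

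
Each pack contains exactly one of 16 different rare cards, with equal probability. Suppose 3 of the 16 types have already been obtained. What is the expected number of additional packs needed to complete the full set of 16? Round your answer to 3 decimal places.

Starting from 3 distinct types, each trial gives a new one with probability (16−i)/16 when i types are held, so the wait for the next new type is 16/(16−i).
E = 16/13 + 16/12 + 16/11 + 16/10 + 16/9 + 16/8 + 16/7 + 16/6 + 16/5 + 16/4 + 16/3 + 16/2 + 16/1 = 2291986/45045 ≈ 50.882.

50.882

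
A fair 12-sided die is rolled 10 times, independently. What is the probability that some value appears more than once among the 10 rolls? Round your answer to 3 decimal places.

0.996

P(all 10 different) = 12/12 · 11/12 · ··· · 3/12 ≈ 0.004.
P(at least two equal) = 1 − 0.004 = 0.996.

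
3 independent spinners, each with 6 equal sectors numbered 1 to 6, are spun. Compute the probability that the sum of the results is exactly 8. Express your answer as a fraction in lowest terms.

There are 6^3 = 216 equally likely outcomes.
The number of ordered 3-tuples from {1,…,6} summing to 8 is 21.
P(sum = 8) = 21/216 = 7/72.

7/72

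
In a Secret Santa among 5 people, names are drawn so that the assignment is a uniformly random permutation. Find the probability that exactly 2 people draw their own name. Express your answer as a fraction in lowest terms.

Choose which 2 of the 5 are fixed: C(5,2) = 10 ways.
The remaining 3 must have no fixed point: D(3) = 2.
P = 10·2/120 = 1/6.

1/6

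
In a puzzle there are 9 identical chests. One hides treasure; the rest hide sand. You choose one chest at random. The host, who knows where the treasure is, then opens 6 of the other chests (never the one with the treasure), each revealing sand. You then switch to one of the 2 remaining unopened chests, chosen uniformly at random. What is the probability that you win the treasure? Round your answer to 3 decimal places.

Your original chest holds the treasure with probability 1/9, so the other 8 collectively hold it with probability 8/9.
The host can always find 6 empty chests to open, so the reveals don't change that 8/9; it is now spread over the 2 remaining unopened chests.
P(win by switching) = (8/9) · (1/2) = 4/9 ≈ 0.444.

0.444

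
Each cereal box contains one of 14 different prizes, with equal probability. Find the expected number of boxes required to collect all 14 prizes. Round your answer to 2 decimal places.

After i distinct types are collected, each trial gives a new one with probability (14−i)/14, so the expected wait for the next new type is 14/(14−i).
E = 14/14 + 14/13 + 14/12 + 14/11 + 14/10 + 14/9 + 14/8 + 14/7 + 14/6 + 14/5 + 14/4 + 14/3 + 14/2 + 14/1 = 1171733/25740 ≈ 45.52.

45.52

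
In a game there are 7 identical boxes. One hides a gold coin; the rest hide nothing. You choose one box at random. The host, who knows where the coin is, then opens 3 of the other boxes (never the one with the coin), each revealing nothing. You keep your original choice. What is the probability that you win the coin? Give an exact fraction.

1/7

The host can always open 3 empty boxes regardless of your choice, so the reveals give no information about your original box.
P(win by staying) = 1/7.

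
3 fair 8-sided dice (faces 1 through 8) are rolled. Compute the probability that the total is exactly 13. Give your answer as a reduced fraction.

There are 8^3 = 512 equally likely outcomes.
The number of ordered 3-tuples from {1,…,8} summing to 13 is 48.
P(sum = 13) = 48/512 = 3/32.

3/32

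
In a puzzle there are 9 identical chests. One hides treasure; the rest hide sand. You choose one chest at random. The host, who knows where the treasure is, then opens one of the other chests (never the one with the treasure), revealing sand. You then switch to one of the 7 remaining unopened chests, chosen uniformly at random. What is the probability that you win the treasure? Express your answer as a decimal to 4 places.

Your original chest holds the treasure with probability 1/9, so the other 8 collectively hold it with probability 8/9.
The host can always find an empty chest to open, so this doesn't change that 8/9; it is now spread over the 7 remaining unopened chests.
P(win by switching) = (8/9) · (1/7) = 8/63 ≈ 0.1270.

0.1270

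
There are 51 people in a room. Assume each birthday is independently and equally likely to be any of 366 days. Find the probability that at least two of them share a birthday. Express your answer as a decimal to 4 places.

0.9742

It's easier to compute the probability that all 51 are distinct.
P(all distinct) = 366/366 · 365/366 · ··· · 316/366 ≈ 0.0258.
So the probability of at least one match is 1 − 0.0258 = 0.9742.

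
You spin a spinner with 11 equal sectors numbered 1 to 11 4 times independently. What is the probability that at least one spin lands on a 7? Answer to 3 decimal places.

0.317

P(no spin lands on a 7) = (10/11)^4 ≈ 0.683.
P(at least one) = 1 − 0.683 = 0.317.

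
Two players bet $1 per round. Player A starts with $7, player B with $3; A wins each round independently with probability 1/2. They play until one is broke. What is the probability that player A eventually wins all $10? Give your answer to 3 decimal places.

0.700

With a fair step, P(i) = ½P(i−1) + ½P(i+1) with P(0)=0, P(10)=1 has the linear solution P(i) = i/10.
P(7) = 7/10 ≈ 0.700.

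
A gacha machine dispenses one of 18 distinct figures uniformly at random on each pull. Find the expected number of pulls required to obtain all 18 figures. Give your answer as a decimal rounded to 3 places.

After i distinct types are collected, each trial gives a new one with probability (18−i)/18, so the expected wait for the next new type is 18/(18−i).
E = 18/18 + 18/17 + 18/16 + 18/15 + 18/14 + 18/13 + 18/12 + 18/11 + 18/10 + 18/9 + 18/8 + 18/7 + 18/6 + 18/5 + 18/4 + 18/3 + 18/2 + 18/1 = 42822903/680680 ≈ 62.912.

62.912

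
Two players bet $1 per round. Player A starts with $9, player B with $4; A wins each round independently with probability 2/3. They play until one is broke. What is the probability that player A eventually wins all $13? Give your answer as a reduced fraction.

8176/8191

Let r = q/p = (1/3)/(2/3) = 1/2. The recurrence P(i) = p·P(i+1) + q·P(i−1) with P(0)=0, P(13)=1 gives P(i) = (1 − r^i)/(1 − r^13).
P(9) = (1 − (1/2)^9) / (1 − (1/2)^13) = 8176/8191.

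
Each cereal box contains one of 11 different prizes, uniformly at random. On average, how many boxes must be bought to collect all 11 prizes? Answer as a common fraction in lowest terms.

83711/2520

After i distinct types are collected, each trial gives a new one with probability (11−i)/11, so the expected wait for the next new type is 11/(11−i).
E = 11/11 + 11/10 + 11/9 + 11/8 + 11/7 + 11/6 + 11/5 + 11/4 + 11/3 + 11/2 + 11/1 = 83711/2520.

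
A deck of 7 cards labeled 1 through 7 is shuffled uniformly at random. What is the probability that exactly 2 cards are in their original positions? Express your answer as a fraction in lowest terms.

11/60

Choose which 2 of the 7 are fixed: C(7,2) = 21 ways.
The remaining 5 must have no fixed point: D(5) = 44.
P = 21·44/5040 = 11/60.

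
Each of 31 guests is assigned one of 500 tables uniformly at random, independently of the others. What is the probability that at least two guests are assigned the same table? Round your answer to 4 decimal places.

It's easier to compute the probability that all 31 are distinct.
P(all distinct) = 500/500 · 499/500 · ··· · 470/500 ≈ 0.3869.
So the probability of at least one match is 1 − 0.3869 = 0.6131.

0.6131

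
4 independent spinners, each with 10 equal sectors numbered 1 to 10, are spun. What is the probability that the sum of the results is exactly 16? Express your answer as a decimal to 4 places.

0.0415

There are 10^4 = 10000 equally likely outcomes.
The number of ordered 4-tuples from {1,…,10} summing to 16 is 415.
P(sum = 16) = 415/10000 = 83/2000 ≈ 0.0415.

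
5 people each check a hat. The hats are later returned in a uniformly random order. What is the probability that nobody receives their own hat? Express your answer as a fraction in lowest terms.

11/30

This is the derangement probability: permutations of 5 with no fixed point.
D(5) = 5! · (1 − 1/1! + 1/2! − ··· + (−1)^5/5!) = 44.
P = 44/120 = 11/30.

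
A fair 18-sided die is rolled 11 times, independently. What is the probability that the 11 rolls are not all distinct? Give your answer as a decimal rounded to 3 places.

P(all 11 different) = 18/18 · 17/18 · ··· · 8/18 ≈ 0.020.
P(at least two equal) = 1 − 0.020 = 0.980.

0.980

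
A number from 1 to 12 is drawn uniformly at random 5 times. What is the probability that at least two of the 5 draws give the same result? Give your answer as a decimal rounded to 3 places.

P(all 5 different) = 12/12 · 11/12 · ··· · 8/12 ≈ 0.382.
P(at least two equal) = 1 − 0.382 = 0.618.

0.618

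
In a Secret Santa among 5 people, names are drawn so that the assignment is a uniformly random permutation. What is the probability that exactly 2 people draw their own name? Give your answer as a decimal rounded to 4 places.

Choose which 2 of the 5 are fixed: C(5,2) = 10 ways.
The remaining 3 must have no fixed point: D(3) = 2.
P = 10·2/120 = 1/6 ≈ 0.1667.

0.1667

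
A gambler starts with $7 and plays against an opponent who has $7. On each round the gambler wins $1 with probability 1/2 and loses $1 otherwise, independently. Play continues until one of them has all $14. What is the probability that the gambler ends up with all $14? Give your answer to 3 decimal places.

0.500

With a fair step, P(i) = ½P(i−1) + ½P(i+1) with P(0)=0, P(14)=1 has the linear solution P(i) = i/14.
P(7) = 7/14 = 1/2 ≈ 0.500.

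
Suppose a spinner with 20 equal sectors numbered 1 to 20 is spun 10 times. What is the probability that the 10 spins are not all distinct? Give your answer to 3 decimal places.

P(all 10 different) = 20/20 · 19/20 · ··· · 11/20 ≈ 0.065.
P(at least two equal) = 1 − 0.065 = 0.935.

0.935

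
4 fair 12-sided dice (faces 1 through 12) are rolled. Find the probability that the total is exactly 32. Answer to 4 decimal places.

There are 12^4 = 20736 equally likely outcomes.
The number of ordered 4-tuples from {1,…,12} summing to 32 is 829.
P(sum = 32) = 829/20736 ≈ 0.0400.

0.0400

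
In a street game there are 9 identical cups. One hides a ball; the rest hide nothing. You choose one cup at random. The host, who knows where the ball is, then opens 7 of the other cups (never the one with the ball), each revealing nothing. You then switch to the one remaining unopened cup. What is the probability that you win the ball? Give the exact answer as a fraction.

8/9

Your original cup holds the ball with probability 1/9, so the other 8 collectively hold it with probability 8/9.
The host can always find 7 empty cups to open, so the reveals don't change that 8/9; it is now spread over the 1 remaining unopened cup.
P(win by switching) = (8/9) · (1/1) = 8/9.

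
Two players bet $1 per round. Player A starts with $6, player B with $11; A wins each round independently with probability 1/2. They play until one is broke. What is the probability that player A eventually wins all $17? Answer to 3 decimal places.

With a fair step, P(i) = ½P(i−1) + ½P(i+1) with P(0)=0, P(17)=1 has the linear solution P(i) = i/17.
P(6) = 6/17 ≈ 0.353.

0.353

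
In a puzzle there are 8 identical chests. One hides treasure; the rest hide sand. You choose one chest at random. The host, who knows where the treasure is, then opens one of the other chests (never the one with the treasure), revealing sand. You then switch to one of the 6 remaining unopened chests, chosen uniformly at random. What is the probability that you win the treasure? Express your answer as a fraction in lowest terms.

7/48

Your original chest holds the treasure with probability 1/8, so the other 7 collectively hold it with probability 7/8.
The host can always find an empty chest to open, so this doesn't change that 7/8; it is now spread over the 6 remaining unopened chests.
P(win by switching) = (7/8) · (1/6) = 7/48.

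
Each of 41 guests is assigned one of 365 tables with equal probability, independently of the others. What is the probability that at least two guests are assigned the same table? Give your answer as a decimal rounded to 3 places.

0.903

It's easier to compute the probability that all 41 are distinct.
P(all distinct) = 365/365 · 364/365 · ··· · 325/365 ≈ 0.097.
So the probability of at least one match is 1 − 0.097 = 0.903.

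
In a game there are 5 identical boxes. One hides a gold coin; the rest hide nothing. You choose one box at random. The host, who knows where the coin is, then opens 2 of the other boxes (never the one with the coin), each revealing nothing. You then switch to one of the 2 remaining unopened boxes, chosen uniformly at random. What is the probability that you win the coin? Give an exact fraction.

Your original box holds the coin with probability 1/5, so the other 4 collectively hold it with probability 4/5.
The host can always find 2 empty boxes to open, so the reveals don't change that 4/5; it is now spread over the 2 remaining unopened boxes.
P(win by switching) = (4/5) · (1/2) = 2/5.

2/5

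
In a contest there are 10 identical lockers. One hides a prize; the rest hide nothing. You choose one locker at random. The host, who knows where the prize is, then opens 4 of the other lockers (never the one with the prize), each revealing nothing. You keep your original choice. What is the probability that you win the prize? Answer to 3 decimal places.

The host can always open 4 empty lockers regardless of your choice, so the reveals give no information about your original locker.
P(win by staying) = 1/10 ≈ 0.100.

0.100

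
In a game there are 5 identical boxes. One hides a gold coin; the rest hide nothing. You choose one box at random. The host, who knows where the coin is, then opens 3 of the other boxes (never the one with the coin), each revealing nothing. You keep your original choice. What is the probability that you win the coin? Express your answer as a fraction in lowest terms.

The host can always open 3 empty boxes regardless of your choice, so the reveals give no information about your original box.
P(win by staying) = 1/5.

1/5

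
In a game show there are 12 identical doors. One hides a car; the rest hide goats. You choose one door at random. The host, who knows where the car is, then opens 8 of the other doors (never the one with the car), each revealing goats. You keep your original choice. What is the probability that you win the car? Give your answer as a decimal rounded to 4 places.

0.0833

The host can always open 8 empty doors regardless of your choice, so the reveals give no information about your original door.
P(win by staying) = 1/12 ≈ 0.0833.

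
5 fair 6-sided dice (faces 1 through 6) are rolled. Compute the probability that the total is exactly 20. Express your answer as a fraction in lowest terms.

There are 6^5 = 7776 equally likely outcomes.
The number of ordered 5-tuples from {1,…,6} summing to 20 is 651.
P(sum = 20) = 651/7776 = 217/2592.

217/2592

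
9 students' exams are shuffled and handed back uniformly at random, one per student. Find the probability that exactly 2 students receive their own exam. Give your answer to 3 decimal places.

0.184

Choose which 2 of the 9 are fixed: C(9,2) = 36 ways.
The remaining 7 must have no fixed point: D(7) = 1854.
P = 36·1854/362880 = 103/560 ≈ 0.184.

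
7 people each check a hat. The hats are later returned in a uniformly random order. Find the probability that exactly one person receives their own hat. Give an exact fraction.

Choose which one is fixed: C(7,1) = 7 ways.
The remaining 6 must have no fixed point: D(6) = 265.
P = 7·265/5040 = 53/144.

53/144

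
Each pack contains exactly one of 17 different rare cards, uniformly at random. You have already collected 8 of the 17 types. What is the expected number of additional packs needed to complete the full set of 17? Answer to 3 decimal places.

48.092

Starting from 8 distinct types, each trial gives a new one with probability (17−i)/17 when i types are held, so the wait for the next new type is 17/(17−i).
E = 17/9 + 17/8 + 17/7 + 17/6 + 17/5 + 17/4 + 17/3 + 17/2 + 17/1 = 121193/2520 ≈ 48.092.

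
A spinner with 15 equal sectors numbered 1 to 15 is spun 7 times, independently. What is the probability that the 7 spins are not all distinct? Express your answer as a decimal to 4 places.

0.8102

P(all 7 different) = 15/15 · 14/15 · ··· · 9/15 ≈ 0.1898.
P(at least two equal) = 1 − 0.1898 = 0.8102.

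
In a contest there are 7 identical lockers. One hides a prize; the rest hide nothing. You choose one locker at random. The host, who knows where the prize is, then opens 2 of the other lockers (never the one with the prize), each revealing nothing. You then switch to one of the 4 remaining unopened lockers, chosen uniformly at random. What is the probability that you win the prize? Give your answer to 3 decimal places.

0.214

Your original locker holds the prize with probability 1/7, so the other 6 collectively hold it with probability 6/7.
The host can always find 2 empty lockers to open, so the reveals don't change that 6/7; it is now spread over the 4 remaining unopened lockers.
P(win by switching) = (6/7) · (1/4) = 3/14 ≈ 0.214.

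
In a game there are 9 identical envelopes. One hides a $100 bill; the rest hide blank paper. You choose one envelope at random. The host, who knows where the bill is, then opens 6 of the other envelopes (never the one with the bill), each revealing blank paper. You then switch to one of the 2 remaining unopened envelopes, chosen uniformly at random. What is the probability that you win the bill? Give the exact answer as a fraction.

4/9

Your original envelope holds the bill with probability 1/9, so the other 8 collectively hold it with probability 8/9.
The host can always find 6 empty envelopes to open, so the reveals don't change that 8/9; it is now spread over the 2 remaining unopened envelopes.
P(win by switching) = (8/9) · (1/2) = 4/9.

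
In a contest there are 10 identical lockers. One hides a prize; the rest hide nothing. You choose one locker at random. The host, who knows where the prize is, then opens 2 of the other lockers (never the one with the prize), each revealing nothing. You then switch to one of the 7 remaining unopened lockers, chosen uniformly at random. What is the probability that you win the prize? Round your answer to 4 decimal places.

Your original locker holds the prize with probability 1/10, so the other 9 collectively hold it with probability 9/10.
The host can always find 2 empty lockers to open, so the reveals don't change that 9/10; it is now spread over the 7 remaining unopened lockers.
P(win by switching) = (9/10) · (1/7) = 9/70 ≈ 0.1286.

0.1286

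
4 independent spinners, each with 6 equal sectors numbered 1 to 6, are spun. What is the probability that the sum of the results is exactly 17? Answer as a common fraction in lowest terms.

13/162

There are 6^4 = 1296 equally likely outcomes.
The number of ordered 4-tuples from {1,…,6} summing to 17 is 104.
P(sum = 17) = 104/1296 = 13/162.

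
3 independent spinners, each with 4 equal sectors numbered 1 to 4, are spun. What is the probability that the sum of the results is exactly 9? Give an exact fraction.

There are 4^3 = 64 equally likely outcomes.
The number of ordered 3-tuples from {1,…,4} summing to 9 is 10.
P(sum = 9) = 10/64 = 5/32.

5/32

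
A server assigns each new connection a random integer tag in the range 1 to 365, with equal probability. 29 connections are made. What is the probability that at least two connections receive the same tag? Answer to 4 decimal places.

It's easier to compute the probability that all 29 are distinct.
P(all distinct) = 365/365 · 364/365 · ··· · 337/365 ≈ 0.3190.
So the probability of at least one match is 1 − 0.3190 = 0.6810.

0.6810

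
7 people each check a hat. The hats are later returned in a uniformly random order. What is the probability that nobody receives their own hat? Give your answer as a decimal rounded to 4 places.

This is the derangement probability: permutations of 7 with no fixed point.
D(7) = 7! · (1 − 1/1! + 1/2! − ··· + (−1)^7/7!) = 1854.
P = 1854/5040 = 103/280 ≈ 0.3679.

0.3679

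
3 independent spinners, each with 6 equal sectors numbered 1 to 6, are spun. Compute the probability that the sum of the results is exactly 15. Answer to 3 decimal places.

0.046

There are 6^3 = 216 equally likely outcomes.
The number of ordered 3-tuples from {1,…,6} summing to 15 is 10.
P(sum = 15) = 10/216 = 5/108 ≈ 0.046.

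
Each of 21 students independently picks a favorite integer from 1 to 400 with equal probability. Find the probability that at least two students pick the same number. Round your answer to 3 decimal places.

It's easier to compute the probability that all 21 are distinct.
P(all distinct) = 400/400 · 399/400 · ··· · 380/400 ≈ 0.586.
So the probability of at least one match is 1 − 0.586 = 0.414.

0.414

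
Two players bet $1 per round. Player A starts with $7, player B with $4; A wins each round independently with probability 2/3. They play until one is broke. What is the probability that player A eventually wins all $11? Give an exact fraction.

2032/2047

Let r = q/p = (1/3)/(2/3) = 1/2. The recurrence P(i) = p·P(i+1) + q·P(i−1) with P(0)=0, P(11)=1 gives P(i) = (1 − r^i)/(1 − r^11).
P(7) = (1 − (1/2)^7) / (1 − (1/2)^11) = 2032/2047.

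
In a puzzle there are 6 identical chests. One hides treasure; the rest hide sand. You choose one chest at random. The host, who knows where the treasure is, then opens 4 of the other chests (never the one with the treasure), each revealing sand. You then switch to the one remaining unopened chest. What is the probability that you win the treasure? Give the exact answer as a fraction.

5/6

Your original chest holds the treasure with probability 1/6, so the other 5 collectively hold it with probability 5/6.
The host can always find 4 empty chests to open, so the reveals don't change that 5/6; it is now spread over the 1 remaining unopened chest.
P(win by switching) = (5/6) · (1/1) = 5/6.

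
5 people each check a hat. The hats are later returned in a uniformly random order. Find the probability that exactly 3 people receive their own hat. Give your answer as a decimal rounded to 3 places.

Choose which 3 of the 5 are fixed: C(5,3) = 10 ways.
The remaining 2 must have no fixed point: D(2) = 1.
P = 10·1/120 = 1/12 ≈ 0.083.

0.083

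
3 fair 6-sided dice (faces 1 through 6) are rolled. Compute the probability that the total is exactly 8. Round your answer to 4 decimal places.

There are 6^3 = 216 equally likely outcomes.
The number of ordered 3-tuples from {1,…,6} summing to 8 is 21.
P(sum = 8) = 21/216 = 7/72 ≈ 0.0972.

0.0972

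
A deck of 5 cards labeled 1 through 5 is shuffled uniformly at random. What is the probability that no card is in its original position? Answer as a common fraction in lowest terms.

11/30

This is the derangement probability: permutations of 5 with no fixed point.
D(5) = 5! · (1 − 1/1! + 1/2! − ··· + (−1)^5/5!) = 44.
P = 44/120 = 11/30.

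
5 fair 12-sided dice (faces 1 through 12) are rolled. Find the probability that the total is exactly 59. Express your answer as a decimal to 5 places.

There are 12^5 = 248832 equally likely outcomes.
The number of ordered 5-tuples from {1,…,12} summing to 59 is 5.
P(sum = 59) = 5/248832 ≈ 0.00002.

0.00002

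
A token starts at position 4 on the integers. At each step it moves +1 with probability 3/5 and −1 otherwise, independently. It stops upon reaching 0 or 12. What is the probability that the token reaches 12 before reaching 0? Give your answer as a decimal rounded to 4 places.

Let r = q/p = (2/5)/(3/5) = 2/3. The recurrence P(i) = p·P(i+1) + q·P(i−1) with P(0)=0, P(12)=1 gives P(i) = (1 − r^i)/(1 − r^12).
P(4) = (1 − (2/3)^4) / (1 − (2/3)^12) = 6561/8113 ≈ 0.8087.

0.8087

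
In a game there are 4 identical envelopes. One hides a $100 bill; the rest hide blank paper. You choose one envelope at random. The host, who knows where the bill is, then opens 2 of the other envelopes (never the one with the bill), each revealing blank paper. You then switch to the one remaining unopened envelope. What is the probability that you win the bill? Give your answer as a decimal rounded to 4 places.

0.7500

Your original envelope holds the bill with probability 1/4, so the other 3 collectively hold it with probability 3/4.
The host can always find 2 empty envelopes to open, so the reveals don't change that 3/4; it is now spread over the 1 remaining unopened envelope.
P(win by switching) = (3/4) · (1/1) = 3/4 ≈ 0.7500.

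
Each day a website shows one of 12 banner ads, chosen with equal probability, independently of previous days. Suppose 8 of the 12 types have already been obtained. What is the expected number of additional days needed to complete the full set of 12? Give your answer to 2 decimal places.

Starting from 8 distinct types, each trial gives a new one with probability (12−i)/12 when i types are held, so the wait for the next new type is 12/(12−i).
E = 12/4 + 12/3 + 12/2 + 12/1 = 25 ≈ 25.00.

25.00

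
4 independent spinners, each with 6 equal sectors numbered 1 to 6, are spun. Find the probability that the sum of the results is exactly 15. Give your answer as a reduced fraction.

35/324

There are 6^4 = 1296 equally likely outcomes.
The number of ordered 4-tuples from {1,…,6} summing to 15 is 140.
P(sum = 15) = 140/1296 = 35/324.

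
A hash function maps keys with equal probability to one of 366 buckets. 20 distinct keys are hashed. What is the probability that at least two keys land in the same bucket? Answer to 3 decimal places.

It's easier to compute the probability that all 20 are distinct.
P(all distinct) = 366/366 · 365/366 · ··· · 347/366 ≈ 0.589.
So the probability of at least one match is 1 − 0.589 = 0.411.

0.411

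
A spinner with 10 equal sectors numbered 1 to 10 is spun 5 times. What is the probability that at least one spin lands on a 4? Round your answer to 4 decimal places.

0.4095

P(no spin lands on a 4) = (9/10)^5 ≈ 0.5905.
P(at least one) = 1 − 0.5905 = 0.4095.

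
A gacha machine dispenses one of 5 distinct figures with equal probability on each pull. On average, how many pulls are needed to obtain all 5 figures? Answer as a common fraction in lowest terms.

137/12

After i distinct types are collected, each trial gives a new one with probability (5−i)/5, so the expected wait for the next new type is 5/(5−i).
E = 5/5 + 5/4 + 5/3 + 5/2 + 5/1 = 137/12.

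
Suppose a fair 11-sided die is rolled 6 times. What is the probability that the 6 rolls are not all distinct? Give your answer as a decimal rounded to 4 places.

P(all 6 different) = 11/11 · 10/11 · ··· · 6/11 ≈ 0.1878.
P(at least two equal) = 1 − 0.1878 = 0.8122.

0.8122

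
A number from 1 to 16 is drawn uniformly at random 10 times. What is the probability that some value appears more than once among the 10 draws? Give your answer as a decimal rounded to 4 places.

0.9736

P(all 10 different) = 16/16 · 15/16 · ··· · 7/16 ≈ 0.0264.
P(at least two equal) = 1 − 0.0264 = 0.9736.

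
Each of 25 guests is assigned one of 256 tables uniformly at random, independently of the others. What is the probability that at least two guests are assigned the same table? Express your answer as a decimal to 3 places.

0.702

It's easier to compute the probability that all 25 are distinct.
P(all distinct) = 256/256 · 255/256 · ··· · 232/256 ≈ 0.298.
So the probability of at least one match is 1 − 0.298 = 0.702.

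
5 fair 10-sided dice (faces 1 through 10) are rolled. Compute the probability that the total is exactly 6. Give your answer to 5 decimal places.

There are 10^5 = 100000 equally likely outcomes.
The number of ordered 5-tuples from {1,…,10} summing to 6 is 5.
P(sum = 6) = 5/100000 = 1/20000 ≈ 0.00005.

0.00005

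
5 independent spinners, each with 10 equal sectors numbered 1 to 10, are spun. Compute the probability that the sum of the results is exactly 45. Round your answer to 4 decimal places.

There are 10^5 = 100000 equally likely outcomes.
The number of ordered 5-tuples from {1,…,10} summing to 45 is 126.
P(sum = 45) = 126/100000 = 63/50000 ≈ 0.0013.

0.0013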